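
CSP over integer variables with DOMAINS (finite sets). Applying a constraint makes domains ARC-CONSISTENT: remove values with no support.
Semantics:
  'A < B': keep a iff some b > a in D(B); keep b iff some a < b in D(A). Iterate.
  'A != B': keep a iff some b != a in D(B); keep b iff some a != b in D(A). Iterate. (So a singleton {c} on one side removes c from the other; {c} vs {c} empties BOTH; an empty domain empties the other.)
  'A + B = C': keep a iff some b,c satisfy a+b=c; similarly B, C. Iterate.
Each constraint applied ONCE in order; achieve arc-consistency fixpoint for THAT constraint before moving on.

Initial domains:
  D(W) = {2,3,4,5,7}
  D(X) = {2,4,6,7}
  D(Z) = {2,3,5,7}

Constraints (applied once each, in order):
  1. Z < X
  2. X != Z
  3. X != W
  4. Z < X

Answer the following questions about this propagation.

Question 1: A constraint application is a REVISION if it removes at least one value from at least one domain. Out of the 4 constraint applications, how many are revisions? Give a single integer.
Answer: 1

Derivation:
Constraint 1 (Z < X) on D(Z)={2,3,5,7} D(X)={2,4,6,7}: Z {2,3,5,7}->{2,3,5}; X {2,4,6,7}->{4,6,7} => REVISION
Constraint 2 (X != Z) on D(X)={4,6,7} D(Z)={2,3,5}: no change => not a revision
Constraint 3 (X != W) on D(X)={4,6,7} D(W)={2,3,4,5,7}: no change => not a revision
Constraint 4 (Z < X) on D(Z)={2,3,5} D(X)={4,6,7}: no change => not a revision
Total revisions = 1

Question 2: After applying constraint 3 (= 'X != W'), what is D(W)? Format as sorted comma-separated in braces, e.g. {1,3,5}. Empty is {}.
Constraint 1 (Z < X) on D(Z)={2,3,5,7} D(X)={2,4,6,7}: Z {2,3,5,7}->{2,3,5}; X {2,4,6,7}->{4,6,7}
Constraint 2 (X != Z) on D(X)={4,6,7} D(Z)={2,3,5}: no change
Constraint 3 (X != W) on D(X)={4,6,7} D(W)={2,3,4,5,7}: no change
So after constraint 3: D(W) = {2,3,4,5,7}

Answer: {2,3,4,5,7}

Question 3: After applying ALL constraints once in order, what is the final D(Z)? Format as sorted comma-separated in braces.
Constraint 1 (Z < X) on D(Z)={2,3,5,7} D(X)={2,4,6,7}: Z {2,3,5,7}->{2,3,5}; X {2,4,6,7}->{4,6,7}
Constraint 2 (X != Z) on D(X)={4,6,7} D(Z)={2,3,5}: no change
Constraint 3 (X != W) on D(X)={4,6,7} D(W)={2,3,4,5,7}: no change
Constraint 4 (Z < X) on D(Z)={2,3,5} D(X)={4,6,7}: no change
So after all 4 constraints: D(Z) = {2,3,5}

Answer: {2,3,5}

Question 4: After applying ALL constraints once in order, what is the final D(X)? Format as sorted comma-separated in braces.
Answer: {4,6,7}

Derivation:
Constraint 1 (Z < X) on D(Z)={2,3,5,7} D(X)={2,4,6,7}: Z {2,3,5,7}->{2,3,5}; X {2,4,6,7}->{4,6,7}
Constraint 2 (X != Z) on D(X)={4,6,7} D(Z)={2,3,5}: no change
Constraint 3 (X != W) on D(X)={4,6,7} D(W)={2,3,4,5,7}: no change
Constraint 4 (Z < X) on D(Z)={2,3,5} D(X)={4,6,7}: no change
So after all 4 constraints: D(X) = {4,6,7}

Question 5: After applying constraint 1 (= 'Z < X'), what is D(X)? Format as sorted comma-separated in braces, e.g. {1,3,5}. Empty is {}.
Answer: {4,6,7}

Derivation:
Constraint 1 (Z < X) on D(Z)={2,3,5,7} D(X)={2,4,6,7}: Z {2,3,5,7}->{2,3,5}; X {2,4,6,7}->{4,6,7}
So after constraint 1: D(X) = {4,6,7}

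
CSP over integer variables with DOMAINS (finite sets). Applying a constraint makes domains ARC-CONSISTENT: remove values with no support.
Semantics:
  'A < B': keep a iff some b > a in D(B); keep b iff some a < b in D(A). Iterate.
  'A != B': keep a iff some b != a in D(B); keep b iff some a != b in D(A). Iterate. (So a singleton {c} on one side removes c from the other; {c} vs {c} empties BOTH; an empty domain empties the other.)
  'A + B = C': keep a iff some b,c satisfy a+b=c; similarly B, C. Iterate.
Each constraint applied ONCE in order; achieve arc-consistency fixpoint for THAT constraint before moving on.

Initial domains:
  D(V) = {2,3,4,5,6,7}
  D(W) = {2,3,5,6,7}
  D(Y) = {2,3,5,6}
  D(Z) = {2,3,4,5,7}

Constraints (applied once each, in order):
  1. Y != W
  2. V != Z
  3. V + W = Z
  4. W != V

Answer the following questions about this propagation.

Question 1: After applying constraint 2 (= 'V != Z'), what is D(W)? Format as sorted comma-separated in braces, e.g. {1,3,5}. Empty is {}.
Constraint 1 (Y != W) on D(Y)={2,3,5,6} D(W)={2,3,5,6,7}: no change
Constraint 2 (V != Z) on D(V)={2,3,4,5,6,7} D(Z)={2,3,4,5,7}: no change
So after constraint 2: D(W) = {2,3,5,6,7}

Answer: {2,3,5,6,7}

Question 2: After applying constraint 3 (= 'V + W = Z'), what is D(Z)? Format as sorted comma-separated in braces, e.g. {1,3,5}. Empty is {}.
Answer: {4,5,7}

Derivation:
Constraint 1 (Y != W) on D(Y)={2,3,5,6} D(W)={2,3,5,6,7}: no change
Constraint 2 (V != Z) on D(V)={2,3,4,5,6,7} D(Z)={2,3,4,5,7}: no change
Constraint 3 (V + W = Z) on D(V)={2,3,4,5,6,7} D(W)={2,3,5,6,7} D(Z)={2,3,4,5,7}: V {2,3,4,5,6,7}->{2,3,4,5}; W {2,3,5,6,7}->{2,3,5}; Z {2,3,4,5,7}->{4,5,7}
So after constraint 3: D(Z) = {4,5,7}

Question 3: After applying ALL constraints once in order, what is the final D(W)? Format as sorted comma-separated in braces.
Constraint 1 (Y != W) on D(Y)={2,3,5,6} D(W)={2,3,5,6,7}: no change
Constraint 2 (V != Z) on D(V)={2,3,4,5,6,7} D(Z)={2,3,4,5,7}: no change
Constraint 3 (V + W = Z) on D(V)={2,3,4,5,6,7} D(W)={2,3,5,6,7} D(Z)={2,3,4,5,7}: V {2,3,4,5,6,7}->{2,3,4,5}; W {2,3,5,6,7}->{2,3,5}; Z {2,3,4,5,7}->{4,5,7}
Constraint 4 (W != V) on D(W)={2,3,5} D(V)={2,3,4,5}: no change
So after all 4 constraints: D(W) = {2,3,5}

Answer: {2,3,5}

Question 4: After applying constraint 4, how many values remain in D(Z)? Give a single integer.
Answer: 3

Derivation:
Constraint 1 (Y != W) on D(Y)={2,3,5,6} D(W)={2,3,5,6,7}: no change
Constraint 2 (V != Z) on D(V)={2,3,4,5,6,7} D(Z)={2,3,4,5,7}: no change
Constraint 3 (V + W = Z) on D(V)={2,3,4,5,6,7} D(W)={2,3,5,6,7} D(Z)={2,3,4,5,7}: V {2,3,4,5,6,7}->{2,3,4,5}; W {2,3,5,6,7}->{2,3,5}; Z {2,3,4,5,7}->{4,5,7}
Constraint 4 (W != V) on D(W)={2,3,5} D(V)={2,3,4,5}: no change
So after constraint 4: D(Z)={4,5,7}, size = 3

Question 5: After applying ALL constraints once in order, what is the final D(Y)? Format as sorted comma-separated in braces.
Constraint 1 (Y != W) on D(Y)={2,3,5,6} D(W)={2,3,5,6,7}: no change
Constraint 2 (V != Z) on D(V)={2,3,4,5,6,7} D(Z)={2,3,4,5,7}: no change
Constraint 3 (V + W = Z) on D(V)={2,3,4,5,6,7} D(W)={2,3,5,6,7} D(Z)={2,3,4,5,7}: V {2,3,4,5,6,7}->{2,3,4,5}; W {2,3,5,6,7}->{2,3,5}; Z {2,3,4,5,7}->{4,5,7}
Constraint 4 (W != V) on D(W)={2,3,5} D(V)={2,3,4,5}: no change
So after all 4 constraints: D(Y) = {2,3,5,6}

Answer: {2,3,5,6}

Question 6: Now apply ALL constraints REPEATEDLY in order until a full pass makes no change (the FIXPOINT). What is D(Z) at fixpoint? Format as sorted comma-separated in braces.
Answer: {4,5,7}

Derivation:
pass 0 (initial): D(Z)={2,3,4,5,7}
pass 1: V {2,3,4,5,6,7}->{2,3,4,5}; W {2,3,5,6,7}->{2,3,5}; Z {2,3,4,5,7}->{4,5,7}
pass 2: no change
Fixpoint after 2 passes: D(Z) = {4,5,7}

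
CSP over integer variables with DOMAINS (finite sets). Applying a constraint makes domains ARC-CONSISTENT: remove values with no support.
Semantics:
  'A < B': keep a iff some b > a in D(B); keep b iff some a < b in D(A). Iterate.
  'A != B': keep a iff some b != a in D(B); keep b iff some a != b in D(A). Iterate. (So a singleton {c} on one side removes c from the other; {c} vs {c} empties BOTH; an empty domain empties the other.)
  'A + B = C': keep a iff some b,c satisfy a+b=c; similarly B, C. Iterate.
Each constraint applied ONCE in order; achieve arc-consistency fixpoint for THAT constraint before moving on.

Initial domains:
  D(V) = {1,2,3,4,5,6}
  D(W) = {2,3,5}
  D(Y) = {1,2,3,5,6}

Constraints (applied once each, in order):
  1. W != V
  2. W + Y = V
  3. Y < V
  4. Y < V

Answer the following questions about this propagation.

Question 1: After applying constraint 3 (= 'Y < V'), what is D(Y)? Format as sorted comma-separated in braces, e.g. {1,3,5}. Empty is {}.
Answer: {1,2,3}

Derivation:
Constraint 1 (W != V) on D(W)={2,3,5} D(V)={1,2,3,4,5,6}: no change
Constraint 2 (W + Y = V) on D(W)={2,3,5} D(Y)={1,2,3,5,6} D(V)={1,2,3,4,5,6}: Y {1,2,3,5,6}->{1,2,3}; V {1,2,3,4,5,6}->{3,4,5,6}
Constraint 3 (Y < V) on D(Y)={1,2,3} D(V)={3,4,5,6}: no change
So after constraint 3: D(Y) = {1,2,3}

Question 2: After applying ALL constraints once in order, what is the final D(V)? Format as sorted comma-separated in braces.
Answer: {3,4,5,6}

Derivation:
Constraint 1 (W != V) on D(W)={2,3,5} D(V)={1,2,3,4,5,6}: no change
Constraint 2 (W + Y = V) on D(W)={2,3,5} D(Y)={1,2,3,5,6} D(V)={1,2,3,4,5,6}: Y {1,2,3,5,6}->{1,2,3}; V {1,2,3,4,5,6}->{3,4,5,6}
Constraint 3 (Y < V) on D(Y)={1,2,3} D(V)={3,4,5,6}: no change
Constraint 4 (Y < V) on D(Y)={1,2,3} D(V)={3,4,5,6}: no change
So after all 4 constraints: D(V) = {3,4,5,6}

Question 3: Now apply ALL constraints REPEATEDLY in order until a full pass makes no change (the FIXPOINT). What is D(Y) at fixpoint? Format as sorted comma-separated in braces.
pass 0 (initial): D(Y)={1,2,3,5,6}
pass 1: V {1,2,3,4,5,6}->{3,4,5,6}; Y {1,2,3,5,6}->{1,2,3}
pass 2: no change
Fixpoint after 2 passes: D(Y) = {1,2,3}

Answer: {1,2,3}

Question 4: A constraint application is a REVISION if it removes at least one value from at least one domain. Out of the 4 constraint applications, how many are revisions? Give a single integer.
Constraint 1 (W != V) on D(W)={2,3,5} D(V)={1,2,3,4,5,6}: no change => not a revision
Constraint 2 (W + Y = V) on D(W)={2,3,5} D(Y)={1,2,3,5,6} D(V)={1,2,3,4,5,6}: Y {1,2,3,5,6}->{1,2,3}; V {1,2,3,4,5,6}->{3,4,5,6} => REVISION
Constraint 3 (Y < V) on D(Y)={1,2,3} D(V)={3,4,5,6}: no change => not a revision
Constraint 4 (Y < V) on D(Y)={1,2,3} D(V)={3,4,5,6}: no change => not a revision
Total revisions = 1

Answer: 1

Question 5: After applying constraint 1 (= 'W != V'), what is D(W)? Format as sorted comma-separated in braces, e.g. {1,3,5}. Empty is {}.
Answer: {2,3,5}

Derivation:
Constraint 1 (W != V) on D(W)={2,3,5} D(V)={1,2,3,4,5,6}: no change
So after constraint 1: D(W) = {2,3,5}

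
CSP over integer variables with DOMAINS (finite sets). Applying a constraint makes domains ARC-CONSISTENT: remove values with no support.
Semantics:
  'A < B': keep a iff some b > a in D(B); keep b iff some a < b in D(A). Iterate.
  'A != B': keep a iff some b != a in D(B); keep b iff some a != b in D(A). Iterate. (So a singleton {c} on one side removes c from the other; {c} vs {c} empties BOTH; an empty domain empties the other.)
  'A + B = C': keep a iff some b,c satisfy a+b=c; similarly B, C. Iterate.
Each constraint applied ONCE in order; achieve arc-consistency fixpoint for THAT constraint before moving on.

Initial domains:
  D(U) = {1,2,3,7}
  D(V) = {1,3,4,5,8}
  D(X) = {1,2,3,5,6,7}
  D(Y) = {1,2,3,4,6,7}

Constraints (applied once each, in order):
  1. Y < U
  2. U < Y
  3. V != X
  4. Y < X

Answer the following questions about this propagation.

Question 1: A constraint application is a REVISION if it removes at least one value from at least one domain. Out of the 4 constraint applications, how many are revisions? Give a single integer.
Constraint 1 (Y < U) on D(Y)={1,2,3,4,6,7} D(U)={1,2,3,7}: Y {1,2,3,4,6,7}->{1,2,3,4,6}; U {1,2,3,7}->{2,3,7} => REVISION
Constraint 2 (U < Y) on D(U)={2,3,7} D(Y)={1,2,3,4,6}: U {2,3,7}->{2,3}; Y {1,2,3,4,6}->{3,4,6} => REVISION
Constraint 3 (V != X) on D(V)={1,3,4,5,8} D(X)={1,2,3,5,6,7}: no change => not a revision
Constraint 4 (Y < X) on D(Y)={3,4,6} D(X)={1,2,3,5,6,7}: X {1,2,3,5,6,7}->{5,6,7} => REVISION
Total revisions = 3

Answer: 3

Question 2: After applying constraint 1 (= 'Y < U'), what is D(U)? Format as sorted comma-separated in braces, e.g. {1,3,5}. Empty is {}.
Answer: {2,3,7}

Derivation:
Constraint 1 (Y < U) on D(Y)={1,2,3,4,6,7} D(U)={1,2,3,7}: Y {1,2,3,4,6,7}->{1,2,3,4,6}; U {1,2,3,7}->{2,3,7}
So after constraint 1: D(U) = {2,3,7}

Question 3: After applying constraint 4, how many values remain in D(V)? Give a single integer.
Constraint 1 (Y < U) on D(Y)={1,2,3,4,6,7} D(U)={1,2,3,7}: Y {1,2,3,4,6,7}->{1,2,3,4,6}; U {1,2,3,7}->{2,3,7}
Constraint 2 (U < Y) on D(U)={2,3,7} D(Y)={1,2,3,4,6}: U {2,3,7}->{2,3}; Y {1,2,3,4,6}->{3,4,6}
Constraint 3 (V != X) on D(V)={1,3,4,5,8} D(X)={1,2,3,5,6,7}: no change
Constraint 4 (Y < X) on D(Y)={3,4,6} D(X)={1,2,3,5,6,7}: X {1,2,3,5,6,7}->{5,6,7}
So after constraint 4: D(V)={1,3,4,5,8}, size = 5

Answer: 5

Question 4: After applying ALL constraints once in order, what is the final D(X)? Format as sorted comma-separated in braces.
Answer: {5,6,7}

Derivation:
Constraint 1 (Y < U) on D(Y)={1,2,3,4,6,7} D(U)={1,2,3,7}: Y {1,2,3,4,6,7}->{1,2,3,4,6}; U {1,2,3,7}->{2,3,7}
Constraint 2 (U < Y) on D(U)={2,3,7} D(Y)={1,2,3,4,6}: U {2,3,7}->{2,3}; Y {1,2,3,4,6}->{3,4,6}
Constraint 3 (V != X) on D(V)={1,3,4,5,8} D(X)={1,2,3,5,6,7}: no change
Constraint 4 (Y < X) on D(Y)={3,4,6} D(X)={1,2,3,5,6,7}: X {1,2,3,5,6,7}->{5,6,7}
So after all 4 constraints: D(X) = {5,6,7}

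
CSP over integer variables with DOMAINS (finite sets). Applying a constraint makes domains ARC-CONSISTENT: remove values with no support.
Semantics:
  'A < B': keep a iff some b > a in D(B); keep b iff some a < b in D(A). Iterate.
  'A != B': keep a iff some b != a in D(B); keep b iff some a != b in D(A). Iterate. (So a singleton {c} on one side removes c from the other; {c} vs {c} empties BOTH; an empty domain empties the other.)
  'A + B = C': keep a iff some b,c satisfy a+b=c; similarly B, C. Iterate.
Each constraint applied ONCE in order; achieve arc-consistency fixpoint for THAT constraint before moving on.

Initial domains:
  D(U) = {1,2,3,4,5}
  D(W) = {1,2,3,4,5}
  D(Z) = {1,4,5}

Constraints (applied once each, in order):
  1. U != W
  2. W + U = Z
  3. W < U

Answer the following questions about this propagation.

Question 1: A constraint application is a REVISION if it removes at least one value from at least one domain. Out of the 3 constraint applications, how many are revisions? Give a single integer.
Constraint 1 (U != W) on D(U)={1,2,3,4,5} D(W)={1,2,3,4,5}: no change => not a revision
Constraint 2 (W + U = Z) on D(W)={1,2,3,4,5} D(U)={1,2,3,4,5} D(Z)={1,4,5}: W {1,2,3,4,5}->{1,2,3,4}; U {1,2,3,4,5}->{1,2,3,4}; Z {1,4,5}->{4,5} => REVISION
Constraint 3 (W < U) on D(W)={1,2,3,4} D(U)={1,2,3,4}: W {1,2,3,4}->{1,2,3}; U {1,2,3,4}->{2,3,4} => REVISION
Total revisions = 2

Answer: 2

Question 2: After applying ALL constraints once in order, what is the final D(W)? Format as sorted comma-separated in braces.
Answer: {1,2,3}

Derivation:
Constraint 1 (U != W) on D(U)={1,2,3,4,5} D(W)={1,2,3,4,5}: no change
Constraint 2 (W + U = Z) on D(W)={1,2,3,4,5} D(U)={1,2,3,4,5} D(Z)={1,4,5}: W {1,2,3,4,5}->{1,2,3,4}; U {1,2,3,4,5}->{1,2,3,4}; Z {1,4,5}->{4,5}
Constraint 3 (W < U) on D(W)={1,2,3,4} D(U)={1,2,3,4}: W {1,2,3,4}->{1,2,3}; U {1,2,3,4}->{2,3,4}
So after all 3 constraints: D(W) = {1,2,3}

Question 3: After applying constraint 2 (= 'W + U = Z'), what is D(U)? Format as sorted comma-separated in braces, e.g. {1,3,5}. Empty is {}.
Answer: {1,2,3,4}

Derivation:
Constraint 1 (U != W) on D(U)={1,2,3,4,5} D(W)={1,2,3,4,5}: no change
Constraint 2 (W + U = Z) on D(W)={1,2,3,4,5} D(U)={1,2,3,4,5} D(Z)={1,4,5}: W {1,2,3,4,5}->{1,2,3,4}; U {1,2,3,4,5}->{1,2,3,4}; Z {1,4,5}->{4,5}
So after constraint 2: D(U) = {1,2,3,4}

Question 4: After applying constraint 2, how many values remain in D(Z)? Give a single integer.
Answer: 2

Derivation:
Constraint 1 (U != W) on D(U)={1,2,3,4,5} D(W)={1,2,3,4,5}: no change
Constraint 2 (W + U = Z) on D(W)={1,2,3,4,5} D(U)={1,2,3,4,5} D(Z)={1,4,5}: W {1,2,3,4,5}->{1,2,3,4}; U {1,2,3,4,5}->{1,2,3,4}; Z {1,4,5}->{4,5}
So after constraint 2: D(Z)={4,5}, size = 2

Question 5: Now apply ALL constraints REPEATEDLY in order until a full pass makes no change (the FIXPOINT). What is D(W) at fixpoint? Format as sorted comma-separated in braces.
pass 0 (initial): D(W)={1,2,3,4,5}
pass 1: U {1,2,3,4,5}->{2,3,4}; W {1,2,3,4,5}->{1,2,3}; Z {1,4,5}->{4,5}
pass 2: no change
Fixpoint after 2 passes: D(W) = {1,2,3}

Answer: {1,2,3}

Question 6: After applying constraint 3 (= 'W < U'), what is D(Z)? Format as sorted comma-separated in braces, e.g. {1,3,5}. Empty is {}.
Constraint 1 (U != W) on D(U)={1,2,3,4,5} D(W)={1,2,3,4,5}: no change
Constraint 2 (W + U = Z) on D(W)={1,2,3,4,5} D(U)={1,2,3,4,5} D(Z)={1,4,5}: W {1,2,3,4,5}->{1,2,3,4}; U {1,2,3,4,5}->{1,2,3,4}; Z {1,4,5}->{4,5}
Constraint 3 (W < U) on D(W)={1,2,3,4} D(U)={1,2,3,4}: W {1,2,3,4}->{1,2,3}; U {1,2,3,4}->{2,3,4}
So after constraint 3: D(Z) = {4,5}

Answer: {4,5}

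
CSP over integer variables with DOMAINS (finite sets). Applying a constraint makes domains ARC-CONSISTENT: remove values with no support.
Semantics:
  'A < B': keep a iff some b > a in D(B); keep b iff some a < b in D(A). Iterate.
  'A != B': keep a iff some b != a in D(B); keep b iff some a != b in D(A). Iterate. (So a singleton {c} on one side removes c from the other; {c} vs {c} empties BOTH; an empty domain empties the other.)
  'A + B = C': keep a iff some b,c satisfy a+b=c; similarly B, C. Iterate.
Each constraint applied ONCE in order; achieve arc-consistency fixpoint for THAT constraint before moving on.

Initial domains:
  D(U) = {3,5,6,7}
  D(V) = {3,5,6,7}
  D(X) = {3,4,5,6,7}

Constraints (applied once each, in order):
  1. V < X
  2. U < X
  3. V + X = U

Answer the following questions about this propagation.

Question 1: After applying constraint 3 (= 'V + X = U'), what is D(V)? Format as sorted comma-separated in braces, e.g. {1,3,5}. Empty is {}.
Constraint 1 (V < X) on D(V)={3,5,6,7} D(X)={3,4,5,6,7}: V {3,5,6,7}->{3,5,6}; X {3,4,5,6,7}->{4,5,6,7}
Constraint 2 (U < X) on D(U)={3,5,6,7} D(X)={4,5,6,7}: U {3,5,6,7}->{3,5,6}
Constraint 3 (V + X = U) on D(V)={3,5,6} D(X)={4,5,6,7} D(U)={3,5,6}: V {3,5,6}->{}; X {4,5,6,7}->{}; U {3,5,6}->{}
So after constraint 3: D(V) = {}

Answer: {}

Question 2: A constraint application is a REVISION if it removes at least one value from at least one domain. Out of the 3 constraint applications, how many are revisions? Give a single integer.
Answer: 3

Derivation:
Constraint 1 (V < X) on D(V)={3,5,6,7} D(X)={3,4,5,6,7}: V {3,5,6,7}->{3,5,6}; X {3,4,5,6,7}->{4,5,6,7} => REVISION
Constraint 2 (U < X) on D(U)={3,5,6,7} D(X)={4,5,6,7}: U {3,5,6,7}->{3,5,6} => REVISION
Constraint 3 (V + X = U) on D(V)={3,5,6} D(X)={4,5,6,7} D(U)={3,5,6}: V {3,5,6}->{}; X {4,5,6,7}->{}; U {3,5,6}->{} => REVISION
Total revisions = 3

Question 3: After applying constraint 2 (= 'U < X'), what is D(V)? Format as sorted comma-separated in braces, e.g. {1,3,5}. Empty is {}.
Answer: {3,5,6}

Derivation:
Constraint 1 (V < X) on D(V)={3,5,6,7} D(X)={3,4,5,6,7}: V {3,5,6,7}->{3,5,6}; X {3,4,5,6,7}->{4,5,6,7}
Constraint 2 (U < X) on D(U)={3,5,6,7} D(X)={4,5,6,7}: U {3,5,6,7}->{3,5,6}
So after constraint 2: D(V) = {3,5,6}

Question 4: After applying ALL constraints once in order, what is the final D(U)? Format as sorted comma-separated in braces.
Answer: {}

Derivation:
Constraint 1 (V < X) on D(V)={3,5,6,7} D(X)={3,4,5,6,7}: V {3,5,6,7}->{3,5,6}; X {3,4,5,6,7}->{4,5,6,7}
Constraint 2 (U < X) on D(U)={3,5,6,7} D(X)={4,5,6,7}: U {3,5,6,7}->{3,5,6}
Constraint 3 (V + X = U) on D(V)={3,5,6} D(X)={4,5,6,7} D(U)={3,5,6}: V {3,5,6}->{}; X {4,5,6,7}->{}; U {3,5,6}->{}
So after all 3 constraints: D(U) = {}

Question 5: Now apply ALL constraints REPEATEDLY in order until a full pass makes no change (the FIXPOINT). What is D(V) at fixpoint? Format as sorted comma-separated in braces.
pass 0 (initial): D(V)={3,5,6,7}
pass 1: U {3,5,6,7}->{}; V {3,5,6,7}->{}; X {3,4,5,6,7}->{}
pass 2: no change
Fixpoint after 2 passes: D(V) = {}

Answer: {}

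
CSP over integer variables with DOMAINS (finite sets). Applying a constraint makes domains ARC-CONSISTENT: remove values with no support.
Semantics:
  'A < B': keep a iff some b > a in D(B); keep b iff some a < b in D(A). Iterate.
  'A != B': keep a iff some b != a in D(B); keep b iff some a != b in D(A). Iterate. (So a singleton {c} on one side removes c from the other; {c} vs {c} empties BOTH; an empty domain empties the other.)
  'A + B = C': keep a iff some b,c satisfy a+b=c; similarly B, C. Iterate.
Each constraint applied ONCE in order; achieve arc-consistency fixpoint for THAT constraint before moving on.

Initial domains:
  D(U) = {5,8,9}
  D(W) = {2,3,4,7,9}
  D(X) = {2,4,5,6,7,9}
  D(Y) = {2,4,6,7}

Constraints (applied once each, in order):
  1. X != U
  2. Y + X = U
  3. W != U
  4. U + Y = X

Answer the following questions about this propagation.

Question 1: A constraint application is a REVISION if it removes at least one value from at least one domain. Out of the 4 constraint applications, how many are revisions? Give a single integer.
Constraint 1 (X != U) on D(X)={2,4,5,6,7,9} D(U)={5,8,9}: no change => not a revision
Constraint 2 (Y + X = U) on D(Y)={2,4,6,7} D(X)={2,4,5,6,7,9} D(U)={5,8,9}: X {2,4,5,6,7,9}->{2,4,5,6,7}; U {5,8,9}->{8,9} => REVISION
Constraint 3 (W != U) on D(W)={2,3,4,7,9} D(U)={8,9}: no change => not a revision
Constraint 4 (U + Y = X) on D(U)={8,9} D(Y)={2,4,6,7} D(X)={2,4,5,6,7}: U {8,9}->{}; Y {2,4,6,7}->{}; X {2,4,5,6,7}->{} => REVISION
Total revisions = 2

Answer: 2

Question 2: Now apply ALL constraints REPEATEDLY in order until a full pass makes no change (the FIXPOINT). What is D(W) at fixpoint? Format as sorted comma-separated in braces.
Answer: {}

Derivation:
pass 0 (initial): D(W)={2,3,4,7,9}
pass 1: U {5,8,9}->{}; X {2,4,5,6,7,9}->{}; Y {2,4,6,7}->{}
pass 2: W {2,3,4,7,9}->{}
pass 3: no change
Fixpoint after 3 passes: D(W) = {}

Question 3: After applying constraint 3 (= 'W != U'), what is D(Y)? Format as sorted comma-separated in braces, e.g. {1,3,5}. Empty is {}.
Answer: {2,4,6,7}

Derivation:
Constraint 1 (X != U) on D(X)={2,4,5,6,7,9} D(U)={5,8,9}: no change
Constraint 2 (Y + X = U) on D(Y)={2,4,6,7} D(X)={2,4,5,6,7,9} D(U)={5,8,9}: X {2,4,5,6,7,9}->{2,4,5,6,7}; U {5,8,9}->{8,9}
Constraint 3 (W != U) on D(W)={2,3,4,7,9} D(U)={8,9}: no change
So after constraint 3: D(Y) = {2,4,6,7}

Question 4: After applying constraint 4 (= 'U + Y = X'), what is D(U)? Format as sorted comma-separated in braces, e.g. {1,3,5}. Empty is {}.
Answer: {}

Derivation:
Constraint 1 (X != U) on D(X)={2,4,5,6,7,9} D(U)={5,8,9}: no change
Constraint 2 (Y + X = U) on D(Y)={2,4,6,7} D(X)={2,4,5,6,7,9} D(U)={5,8,9}: X {2,4,5,6,7,9}->{2,4,5,6,7}; U {5,8,9}->{8,9}
Constraint 3 (W != U) on D(W)={2,3,4,7,9} D(U)={8,9}: no change
Constraint 4 (U + Y = X) on D(U)={8,9} D(Y)={2,4,6,7} D(X)={2,4,5,6,7}: U {8,9}->{}; Y {2,4,6,7}->{}; X {2,4,5,6,7}->{}
So after constraint 4: D(U) = {}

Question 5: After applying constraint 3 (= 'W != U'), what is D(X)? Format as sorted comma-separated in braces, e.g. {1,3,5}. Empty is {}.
Constraint 1 (X != U) on D(X)={2,4,5,6,7,9} D(U)={5,8,9}: no change
Constraint 2 (Y + X = U) on D(Y)={2,4,6,7} D(X)={2,4,5,6,7,9} D(U)={5,8,9}: X {2,4,5,6,7,9}->{2,4,5,6,7}; U {5,8,9}->{8,9}
Constraint 3 (W != U) on D(W)={2,3,4,7,9} D(U)={8,9}: no change
So after constraint 3: D(X) = {2,4,5,6,7}

Answer: {2,4,5,6,7}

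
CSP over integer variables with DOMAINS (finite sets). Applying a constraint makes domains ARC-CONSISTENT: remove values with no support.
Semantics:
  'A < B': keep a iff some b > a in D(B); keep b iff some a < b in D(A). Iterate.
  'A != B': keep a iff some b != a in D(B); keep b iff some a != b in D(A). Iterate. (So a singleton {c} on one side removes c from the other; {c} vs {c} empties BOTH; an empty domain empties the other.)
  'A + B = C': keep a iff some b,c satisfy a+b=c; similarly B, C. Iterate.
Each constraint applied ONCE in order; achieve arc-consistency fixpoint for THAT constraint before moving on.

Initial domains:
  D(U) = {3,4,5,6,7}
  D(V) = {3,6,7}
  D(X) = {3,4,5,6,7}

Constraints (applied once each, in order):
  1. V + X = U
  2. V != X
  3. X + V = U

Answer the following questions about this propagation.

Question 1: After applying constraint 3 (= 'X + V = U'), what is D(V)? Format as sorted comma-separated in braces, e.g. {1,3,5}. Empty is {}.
Constraint 1 (V + X = U) on D(V)={3,6,7} D(X)={3,4,5,6,7} D(U)={3,4,5,6,7}: V {3,6,7}->{3}; X {3,4,5,6,7}->{3,4}; U {3,4,5,6,7}->{6,7}
Constraint 2 (V != X) on D(V)={3} D(X)={3,4}: X {3,4}->{4}
Constraint 3 (X + V = U) on D(X)={4} D(V)={3} D(U)={6,7}: U {6,7}->{7}
So after constraint 3: D(V) = {3}

Answer: {3}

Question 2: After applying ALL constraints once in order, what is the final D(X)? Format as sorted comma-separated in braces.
Constraint 1 (V + X = U) on D(V)={3,6,7} D(X)={3,4,5,6,7} D(U)={3,4,5,6,7}: V {3,6,7}->{3}; X {3,4,5,6,7}->{3,4}; U {3,4,5,6,7}->{6,7}
Constraint 2 (V != X) on D(V)={3} D(X)={3,4}: X {3,4}->{4}
Constraint 3 (X + V = U) on D(X)={4} D(V)={3} D(U)={6,7}: U {6,7}->{7}
So after all 3 constraints: D(X) = {4}

Answer: {4}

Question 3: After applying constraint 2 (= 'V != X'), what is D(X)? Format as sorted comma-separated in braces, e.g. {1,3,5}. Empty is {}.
Constraint 1 (V + X = U) on D(V)={3,6,7} D(X)={3,4,5,6,7} D(U)={3,4,5,6,7}: V {3,6,7}->{3}; X {3,4,5,6,7}->{3,4}; U {3,4,5,6,7}->{6,7}
Constraint 2 (V != X) on D(V)={3} D(X)={3,4}: X {3,4}->{4}
So after constraint 2: D(X) = {4}

Answer: {4}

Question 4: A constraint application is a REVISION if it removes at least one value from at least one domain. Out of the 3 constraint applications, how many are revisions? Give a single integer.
Constraint 1 (V + X = U) on D(V)={3,6,7} D(X)={3,4,5,6,7} D(U)={3,4,5,6,7}: V {3,6,7}->{3}; X {3,4,5,6,7}->{3,4}; U {3,4,5,6,7}->{6,7} => REVISION
Constraint 2 (V != X) on D(V)={3} D(X)={3,4}: X {3,4}->{4} => REVISION
Constraint 3 (X + V = U) on D(X)={4} D(V)={3} D(U)={6,7}: U {6,7}->{7} => REVISION
Total revisions = 3

Answer: 3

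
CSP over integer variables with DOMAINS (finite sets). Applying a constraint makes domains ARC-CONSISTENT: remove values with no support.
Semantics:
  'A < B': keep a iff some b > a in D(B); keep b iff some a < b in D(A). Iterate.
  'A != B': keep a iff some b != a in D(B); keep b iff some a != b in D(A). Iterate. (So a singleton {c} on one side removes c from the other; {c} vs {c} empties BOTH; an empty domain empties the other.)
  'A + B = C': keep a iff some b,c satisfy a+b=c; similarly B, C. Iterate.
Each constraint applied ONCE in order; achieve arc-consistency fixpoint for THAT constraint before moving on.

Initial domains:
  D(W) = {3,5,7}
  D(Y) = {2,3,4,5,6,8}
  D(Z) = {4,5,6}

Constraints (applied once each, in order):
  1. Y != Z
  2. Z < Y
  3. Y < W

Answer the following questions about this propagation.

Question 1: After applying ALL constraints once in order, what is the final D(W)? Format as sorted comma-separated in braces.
Answer: {7}

Derivation:
Constraint 1 (Y != Z) on D(Y)={2,3,4,5,6,8} D(Z)={4,5,6}: no change
Constraint 2 (Z < Y) on D(Z)={4,5,6} D(Y)={2,3,4,5,6,8}: Y {2,3,4,5,6,8}->{5,6,8}
Constraint 3 (Y < W) on D(Y)={5,6,8} D(W)={3,5,7}: Y {5,6,8}->{5,6}; W {3,5,7}->{7}
So after all 3 constraints: D(W) = {7}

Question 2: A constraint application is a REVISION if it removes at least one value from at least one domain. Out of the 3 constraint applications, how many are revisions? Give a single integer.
Constraint 1 (Y != Z) on D(Y)={2,3,4,5,6,8} D(Z)={4,5,6}: no change => not a revision
Constraint 2 (Z < Y) on D(Z)={4,5,6} D(Y)={2,3,4,5,6,8}: Y {2,3,4,5,6,8}->{5,6,8} => REVISION
Constraint 3 (Y < W) on D(Y)={5,6,8} D(W)={3,5,7}: Y {5,6,8}->{5,6}; W {3,5,7}->{7} => REVISION
Total revisions = 2

Answer: 2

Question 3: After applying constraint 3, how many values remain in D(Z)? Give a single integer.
Constraint 1 (Y != Z) on D(Y)={2,3,4,5,6,8} D(Z)={4,5,6}: no change
Constraint 2 (Z < Y) on D(Z)={4,5,6} D(Y)={2,3,4,5,6,8}: Y {2,3,4,5,6,8}->{5,6,8}
Constraint 3 (Y < W) on D(Y)={5,6,8} D(W)={3,5,7}: Y {5,6,8}->{5,6}; W {3,5,7}->{7}
So after constraint 3: D(Z)={4,5,6}, size = 3

Answer: 3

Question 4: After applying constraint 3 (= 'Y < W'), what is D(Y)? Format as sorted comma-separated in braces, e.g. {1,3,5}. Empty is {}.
Answer: {5,6}

Derivation:
Constraint 1 (Y != Z) on D(Y)={2,3,4,5,6,8} D(Z)={4,5,6}: no change
Constraint 2 (Z < Y) on D(Z)={4,5,6} D(Y)={2,3,4,5,6,8}: Y {2,3,4,5,6,8}->{5,6,8}
Constraint 3 (Y < W) on D(Y)={5,6,8} D(W)={3,5,7}: Y {5,6,8}->{5,6}; W {3,5,7}->{7}
So after constraint 3: D(Y) = {5,6}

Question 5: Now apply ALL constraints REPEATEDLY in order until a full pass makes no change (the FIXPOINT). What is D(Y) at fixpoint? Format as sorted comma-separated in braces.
Answer: {5,6}

Derivation:
pass 0 (initial): D(Y)={2,3,4,5,6,8}
pass 1: W {3,5,7}->{7}; Y {2,3,4,5,6,8}->{5,6}
pass 2: Z {4,5,6}->{4,5}
pass 3: no change
Fixpoint after 3 passes: D(Y) = {5,6}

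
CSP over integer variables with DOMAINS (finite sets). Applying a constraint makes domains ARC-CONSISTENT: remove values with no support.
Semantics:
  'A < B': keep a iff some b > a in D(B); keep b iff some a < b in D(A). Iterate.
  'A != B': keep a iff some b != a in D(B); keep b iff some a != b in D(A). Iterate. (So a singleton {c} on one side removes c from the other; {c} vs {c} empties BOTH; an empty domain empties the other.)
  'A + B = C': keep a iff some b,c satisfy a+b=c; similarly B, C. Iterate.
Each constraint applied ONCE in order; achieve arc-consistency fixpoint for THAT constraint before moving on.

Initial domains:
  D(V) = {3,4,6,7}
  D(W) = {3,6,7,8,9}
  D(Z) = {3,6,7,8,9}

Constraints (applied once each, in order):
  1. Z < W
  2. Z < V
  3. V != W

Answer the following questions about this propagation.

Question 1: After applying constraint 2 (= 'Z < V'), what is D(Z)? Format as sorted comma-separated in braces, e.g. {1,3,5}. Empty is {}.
Constraint 1 (Z < W) on D(Z)={3,6,7,8,9} D(W)={3,6,7,8,9}: Z {3,6,7,8,9}->{3,6,7,8}; W {3,6,7,8,9}->{6,7,8,9}
Constraint 2 (Z < V) on D(Z)={3,6,7,8} D(V)={3,4,6,7}: Z {3,6,7,8}->{3,6}; V {3,4,6,7}->{4,6,7}
So after constraint 2: D(Z) = {3,6}

Answer: {3,6}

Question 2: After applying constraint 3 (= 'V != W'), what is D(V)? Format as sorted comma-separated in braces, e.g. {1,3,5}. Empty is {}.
Answer: {4,6,7}

Derivation:
Constraint 1 (Z < W) on D(Z)={3,6,7,8,9} D(W)={3,6,7,8,9}: Z {3,6,7,8,9}->{3,6,7,8}; W {3,6,7,8,9}->{6,7,8,9}
Constraint 2 (Z < V) on D(Z)={3,6,7,8} D(V)={3,4,6,7}: Z {3,6,7,8}->{3,6}; V {3,4,6,7}->{4,6,7}
Constraint 3 (V != W) on D(V)={4,6,7} D(W)={6,7,8,9}: no change
So after constraint 3: D(V) = {4,6,7}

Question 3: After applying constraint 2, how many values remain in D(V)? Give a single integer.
Answer: 3

Derivation:
Constraint 1 (Z < W) on D(Z)={3,6,7,8,9} D(W)={3,6,7,8,9}: Z {3,6,7,8,9}->{3,6,7,8}; W {3,6,7,8,9}->{6,7,8,9}
Constraint 2 (Z < V) on D(Z)={3,6,7,8} D(V)={3,4,6,7}: Z {3,6,7,8}->{3,6}; V {3,4,6,7}->{4,6,7}
So after constraint 2: D(V)={4,6,7}, size = 3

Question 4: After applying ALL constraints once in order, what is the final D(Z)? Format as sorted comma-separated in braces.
Constraint 1 (Z < W) on D(Z)={3,6,7,8,9} D(W)={3,6,7,8,9}: Z {3,6,7,8,9}->{3,6,7,8}; W {3,6,7,8,9}->{6,7,8,9}
Constraint 2 (Z < V) on D(Z)={3,6,7,8} D(V)={3,4,6,7}: Z {3,6,7,8}->{3,6}; V {3,4,6,7}->{4,6,7}
Constraint 3 (V != W) on D(V)={4,6,7} D(W)={6,7,8,9}: no change
So after all 3 constraints: D(Z) = {3,6}

Answer: {3,6}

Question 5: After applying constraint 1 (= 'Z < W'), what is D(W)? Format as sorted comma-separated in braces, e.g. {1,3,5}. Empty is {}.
Answer: {6,7,8,9}

Derivation:
Constraint 1 (Z < W) on D(Z)={3,6,7,8,9} D(W)={3,6,7,8,9}: Z {3,6,7,8,9}->{3,6,7,8}; W {3,6,7,8,9}->{6,7,8,9}
So after constraint 1: D(W) = {6,7,8,9}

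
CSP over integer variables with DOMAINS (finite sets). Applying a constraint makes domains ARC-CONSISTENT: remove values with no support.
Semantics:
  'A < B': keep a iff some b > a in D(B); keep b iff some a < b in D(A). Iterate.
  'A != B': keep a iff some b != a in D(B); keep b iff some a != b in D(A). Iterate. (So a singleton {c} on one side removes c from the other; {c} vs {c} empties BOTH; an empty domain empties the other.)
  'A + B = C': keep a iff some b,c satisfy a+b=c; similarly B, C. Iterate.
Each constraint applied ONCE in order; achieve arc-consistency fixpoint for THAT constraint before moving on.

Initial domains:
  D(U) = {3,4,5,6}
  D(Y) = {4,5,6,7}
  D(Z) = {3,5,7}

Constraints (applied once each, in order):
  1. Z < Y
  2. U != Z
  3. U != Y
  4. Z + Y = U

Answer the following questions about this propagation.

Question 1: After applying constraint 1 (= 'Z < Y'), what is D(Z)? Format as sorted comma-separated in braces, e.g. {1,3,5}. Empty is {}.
Constraint 1 (Z < Y) on D(Z)={3,5,7} D(Y)={4,5,6,7}: Z {3,5,7}->{3,5}
So after constraint 1: D(Z) = {3,5}

Answer: {3,5}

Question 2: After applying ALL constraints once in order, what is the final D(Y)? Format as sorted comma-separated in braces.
Constraint 1 (Z < Y) on D(Z)={3,5,7} D(Y)={4,5,6,7}: Z {3,5,7}->{3,5}
Constraint 2 (U != Z) on D(U)={3,4,5,6} D(Z)={3,5}: no change
Constraint 3 (U != Y) on D(U)={3,4,5,6} D(Y)={4,5,6,7}: no change
Constraint 4 (Z + Y = U) on D(Z)={3,5} D(Y)={4,5,6,7} D(U)={3,4,5,6}: Z {3,5}->{}; Y {4,5,6,7}->{}; U {3,4,5,6}->{}
So after all 4 constraints: D(Y) = {}

Answer: {}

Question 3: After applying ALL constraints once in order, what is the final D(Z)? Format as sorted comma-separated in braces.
Answer: {}

Derivation:
Constraint 1 (Z < Y) on D(Z)={3,5,7} D(Y)={4,5,6,7}: Z {3,5,7}->{3,5}
Constraint 2 (U != Z) on D(U)={3,4,5,6} D(Z)={3,5}: no change
Constraint 3 (U != Y) on D(U)={3,4,5,6} D(Y)={4,5,6,7}: no change
Constraint 4 (Z + Y = U) on D(Z)={3,5} D(Y)={4,5,6,7} D(U)={3,4,5,6}: Z {3,5}->{}; Y {4,5,6,7}->{}; U {3,4,5,6}->{}
So after all 4 constraints: D(Z) = {}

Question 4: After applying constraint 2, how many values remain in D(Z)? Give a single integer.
Constraint 1 (Z < Y) on D(Z)={3,5,7} D(Y)={4,5,6,7}: Z {3,5,7}->{3,5}
Constraint 2 (U != Z) on D(U)={3,4,5,6} D(Z)={3,5}: no change
So after constraint 2: D(Z)={3,5}, size = 2

Answer: 2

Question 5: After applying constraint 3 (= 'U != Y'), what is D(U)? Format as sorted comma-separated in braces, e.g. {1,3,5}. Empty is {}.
Answer: {3,4,5,6}

Derivation:
Constraint 1 (Z < Y) on D(Z)={3,5,7} D(Y)={4,5,6,7}: Z {3,5,7}->{3,5}
Constraint 2 (U != Z) on D(U)={3,4,5,6} D(Z)={3,5}: no change
Constraint 3 (U != Y) on D(U)={3,4,5,6} D(Y)={4,5,6,7}: no change
So after constraint 3: D(U) = {3,4,5,6}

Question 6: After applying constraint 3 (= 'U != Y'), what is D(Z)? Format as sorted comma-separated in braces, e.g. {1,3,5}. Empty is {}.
Constraint 1 (Z < Y) on D(Z)={3,5,7} D(Y)={4,5,6,7}: Z {3,5,7}->{3,5}
Constraint 2 (U != Z) on D(U)={3,4,5,6} D(Z)={3,5}: no change
Constraint 3 (U != Y) on D(U)={3,4,5,6} D(Y)={4,5,6,7}: no change
So after constraint 3: D(Z) = {3,5}

Answer: {3,5}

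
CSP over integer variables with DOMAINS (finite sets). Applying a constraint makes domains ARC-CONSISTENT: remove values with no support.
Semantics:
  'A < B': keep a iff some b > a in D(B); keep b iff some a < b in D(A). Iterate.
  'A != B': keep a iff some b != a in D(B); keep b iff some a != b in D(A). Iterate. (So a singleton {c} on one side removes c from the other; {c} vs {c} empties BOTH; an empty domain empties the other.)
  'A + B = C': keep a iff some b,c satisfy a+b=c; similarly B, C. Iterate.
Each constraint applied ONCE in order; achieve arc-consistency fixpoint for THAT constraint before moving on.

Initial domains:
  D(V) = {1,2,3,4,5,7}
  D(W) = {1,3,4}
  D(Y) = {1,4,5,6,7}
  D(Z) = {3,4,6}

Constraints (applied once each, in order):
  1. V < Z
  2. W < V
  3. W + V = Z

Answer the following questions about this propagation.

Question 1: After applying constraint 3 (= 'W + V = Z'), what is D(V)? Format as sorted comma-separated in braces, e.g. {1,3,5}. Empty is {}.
Answer: {2,3,5}

Derivation:
Constraint 1 (V < Z) on D(V)={1,2,3,4,5,7} D(Z)={3,4,6}: V {1,2,3,4,5,7}->{1,2,3,4,5}
Constraint 2 (W < V) on D(W)={1,3,4} D(V)={1,2,3,4,5}: V {1,2,3,4,5}->{2,3,4,5}
Constraint 3 (W + V = Z) on D(W)={1,3,4} D(V)={2,3,4,5} D(Z)={3,4,6}: V {2,3,4,5}->{2,3,5}
So after constraint 3: D(V) = {2,3,5}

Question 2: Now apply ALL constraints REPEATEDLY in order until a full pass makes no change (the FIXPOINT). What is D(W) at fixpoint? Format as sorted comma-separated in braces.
Answer: {1,3,4}

Derivation:
pass 0 (initial): D(W)={1,3,4}
pass 1: V {1,2,3,4,5,7}->{2,3,5}
pass 2: no change
Fixpoint after 2 passes: D(W) = {1,3,4}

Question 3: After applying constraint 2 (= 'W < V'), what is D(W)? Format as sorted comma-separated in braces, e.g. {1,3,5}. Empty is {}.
Answer: {1,3,4}

Derivation:
Constraint 1 (V < Z) on D(V)={1,2,3,4,5,7} D(Z)={3,4,6}: V {1,2,3,4,5,7}->{1,2,3,4,5}
Constraint 2 (W < V) on D(W)={1,3,4} D(V)={1,2,3,4,5}: V {1,2,3,4,5}->{2,3,4,5}
So after constraint 2: D(W) = {1,3,4}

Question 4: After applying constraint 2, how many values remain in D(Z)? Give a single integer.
Answer: 3

Derivation:
Constraint 1 (V < Z) on D(V)={1,2,3,4,5,7} D(Z)={3,4,6}: V {1,2,3,4,5,7}->{1,2,3,4,5}
Constraint 2 (W < V) on D(W)={1,3,4} D(V)={1,2,3,4,5}: V {1,2,3,4,5}->{2,3,4,5}
So after constraint 2: D(Z)={3,4,6}, size = 3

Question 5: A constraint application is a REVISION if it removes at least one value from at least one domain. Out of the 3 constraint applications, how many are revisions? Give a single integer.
Answer: 3

Derivation:
Constraint 1 (V < Z) on D(V)={1,2,3,4,5,7} D(Z)={3,4,6}: V {1,2,3,4,5,7}->{1,2,3,4,5} => REVISION
Constraint 2 (W < V) on D(W)={1,3,4} D(V)={1,2,3,4,5}: V {1,2,3,4,5}->{2,3,4,5} => REVISION
Constraint 3 (W + V = Z) on D(W)={1,3,4} D(V)={2,3,4,5} D(Z)={3,4,6}: V {2,3,4,5}->{2,3,5} => REVISION
Total revisions = 3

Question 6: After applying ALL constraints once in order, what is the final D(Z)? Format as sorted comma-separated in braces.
Constraint 1 (V < Z) on D(V)={1,2,3,4,5,7} D(Z)={3,4,6}: V {1,2,3,4,5,7}->{1,2,3,4,5}
Constraint 2 (W < V) on D(W)={1,3,4} D(V)={1,2,3,4,5}: V {1,2,3,4,5}->{2,3,4,5}
Constraint 3 (W + V = Z) on D(W)={1,3,4} D(V)={2,3,4,5} D(Z)={3,4,6}: V {2,3,4,5}->{2,3,5}
So after all 3 constraints: D(Z) = {3,4,6}

Answer: {3,4,6}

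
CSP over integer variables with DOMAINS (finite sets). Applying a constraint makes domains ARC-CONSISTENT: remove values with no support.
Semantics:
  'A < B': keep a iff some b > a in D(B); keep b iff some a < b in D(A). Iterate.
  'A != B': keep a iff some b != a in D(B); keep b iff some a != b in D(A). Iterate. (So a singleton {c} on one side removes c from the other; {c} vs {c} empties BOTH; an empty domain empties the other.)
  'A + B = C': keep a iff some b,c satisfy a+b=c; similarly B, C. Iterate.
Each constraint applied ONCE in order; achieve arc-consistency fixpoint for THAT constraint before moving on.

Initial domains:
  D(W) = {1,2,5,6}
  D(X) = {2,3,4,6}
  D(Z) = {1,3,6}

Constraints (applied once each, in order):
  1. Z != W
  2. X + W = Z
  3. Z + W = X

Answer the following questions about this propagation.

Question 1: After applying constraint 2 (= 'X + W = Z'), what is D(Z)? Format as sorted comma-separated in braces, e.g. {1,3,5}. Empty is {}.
Answer: {3,6}

Derivation:
Constraint 1 (Z != W) on D(Z)={1,3,6} D(W)={1,2,5,6}: no change
Constraint 2 (X + W = Z) on D(X)={2,3,4,6} D(W)={1,2,5,6} D(Z)={1,3,6}: X {2,3,4,6}->{2,4}; W {1,2,5,6}->{1,2}; Z {1,3,6}->{3,6}
So after constraint 2: D(Z) = {3,6}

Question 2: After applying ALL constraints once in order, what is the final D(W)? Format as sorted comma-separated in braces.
Answer: {1}

Derivation:
Constraint 1 (Z != W) on D(Z)={1,3,6} D(W)={1,2,5,6}: no change
Constraint 2 (X + W = Z) on D(X)={2,3,4,6} D(W)={1,2,5,6} D(Z)={1,3,6}: X {2,3,4,6}->{2,4}; W {1,2,5,6}->{1,2}; Z {1,3,6}->{3,6}
Constraint 3 (Z + W = X) on D(Z)={3,6} D(W)={1,2} D(X)={2,4}: Z {3,6}->{3}; W {1,2}->{1}; X {2,4}->{4}
So after all 3 constraints: D(W) = {1}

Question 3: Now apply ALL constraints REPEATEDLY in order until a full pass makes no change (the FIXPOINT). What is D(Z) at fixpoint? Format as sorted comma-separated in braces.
Answer: {}

Derivation:
pass 0 (initial): D(Z)={1,3,6}
pass 1: W {1,2,5,6}->{1}; X {2,3,4,6}->{4}; Z {1,3,6}->{3}
pass 2: W {1}->{}; X {4}->{}; Z {3}->{}
pass 3: no change
Fixpoint after 3 passes: D(Z) = {}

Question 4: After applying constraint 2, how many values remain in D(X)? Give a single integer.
Answer: 2

Derivation:
Constraint 1 (Z != W) on D(Z)={1,3,6} D(W)={1,2,5,6}: no change
Constraint 2 (X + W = Z) on D(X)={2,3,4,6} D(W)={1,2,5,6} D(Z)={1,3,6}: X {2,3,4,6}->{2,4}; W {1,2,5,6}->{1,2}; Z {1,3,6}->{3,6}
So after constraint 2: D(X)={2,4}, size = 2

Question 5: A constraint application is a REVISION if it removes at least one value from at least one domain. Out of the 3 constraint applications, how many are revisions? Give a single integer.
Constraint 1 (Z != W) on D(Z)={1,3,6} D(W)={1,2,5,6}: no change => not a revision
Constraint 2 (X + W = Z) on D(X)={2,3,4,6} D(W)={1,2,5,6} D(Z)={1,3,6}: X {2,3,4,6}->{2,4}; W {1,2,5,6}->{1,2}; Z {1,3,6}->{3,6} => REVISION
Constraint 3 (Z + W = X) on D(Z)={3,6} D(W)={1,2} D(X)={2,4}: Z {3,6}->{3}; W {1,2}->{1}; X {2,4}->{4} => REVISION
Total revisions = 2

Answer: 2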